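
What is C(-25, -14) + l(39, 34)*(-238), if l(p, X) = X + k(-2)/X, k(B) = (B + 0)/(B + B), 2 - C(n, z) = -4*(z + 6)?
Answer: -16251/2 ≈ -8125.5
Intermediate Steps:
C(n, z) = 26 + 4*z (C(n, z) = 2 - (-4)*(z + 6) = 2 - (-4)*(6 + z) = 2 - (-24 - 4*z) = 2 + (24 + 4*z) = 26 + 4*z)
k(B) = 1/2 (k(B) = B/((2*B)) = B*(1/(2*B)) = 1/2)
l(p, X) = X + 1/(2*X)
C(-25, -14) + l(39, 34)*(-238) = (26 + 4*(-14)) + (34 + (1/2)/34)*(-238) = (26 - 56) + (34 + (1/2)*(1/34))*(-238) = -30 + (34 + 1/68)*(-238) = -30 + (2313/68)*(-238) = -30 - 16191/2 = -16251/2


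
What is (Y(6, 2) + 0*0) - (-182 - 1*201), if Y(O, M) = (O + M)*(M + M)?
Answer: 415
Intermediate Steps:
Y(O, M) = 2*M*(M + O) (Y(O, M) = (M + O)*(2*M) = 2*M*(M + O))
(Y(6, 2) + 0*0) - (-182 - 1*201) = (2*2*(2 + 6) + 0*0) - (-182 - 1*201) = (2*2*8 + 0) - (-182 - 201) = (32 + 0) - 1*(-383) = 32 + 383 = 415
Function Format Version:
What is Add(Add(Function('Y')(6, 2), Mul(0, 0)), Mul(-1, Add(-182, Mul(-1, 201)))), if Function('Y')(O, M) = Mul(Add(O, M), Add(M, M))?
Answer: 415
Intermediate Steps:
Function('Y')(O, M) = Mul(2, M, Add(M, O)) (Function('Y')(O, M) = Mul(Add(M, O), Mul(2, M)) = Mul(2, M, Add(M, O)))
Add(Add(Function('Y')(6, 2), Mul(0, 0)), Mul(-1, Add(-182, Mul(-1, 201)))) = Add(Add(Mul(2, 2, Add(2, 6)), Mul(0, 0)), Mul(-1, Add(-182, Mul(-1, 201)))) = Add(Add(Mul(2, 2, 8), 0), Mul(-1, Add(-182, -201))) = Add(Add(32, 0), Mul(-1, -383)) = Add(32, 383) = 415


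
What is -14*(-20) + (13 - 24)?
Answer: 269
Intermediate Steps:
-14*(-20) + (13 - 24) = 280 - 11 = 269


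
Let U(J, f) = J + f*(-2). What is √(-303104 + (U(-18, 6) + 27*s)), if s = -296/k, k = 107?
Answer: I*√3471436310/107 ≈ 550.64*I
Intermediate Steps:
U(J, f) = J - 2*f
s = -296/107 ≈ -2.7664
√(-303104 + (U(-18, 6) + 27*s)) = √(-303104 + ((-18 - 2*6) + 27*(-296/107))) = √(-303104 + ((-18 - 12) - 7992/107)) = √(-303104 + (-30 - 7992/107)) = √(-303104 - 11202/107) = √(-32443330/107) = I*√3471436310/107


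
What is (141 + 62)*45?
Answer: 9135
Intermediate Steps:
(141 + 62)*45 = 203*45 = 9135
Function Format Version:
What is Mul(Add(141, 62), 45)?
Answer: 9135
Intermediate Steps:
Mul(Add(141, 62), 45) = Mul(203, 45) = 9135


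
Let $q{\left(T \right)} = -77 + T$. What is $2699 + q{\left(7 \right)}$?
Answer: $2629$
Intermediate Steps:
$2699 + q{\left(7 \right)} = 2699 + \left(-77 + 7\right) = 2699 - 70 = 2629$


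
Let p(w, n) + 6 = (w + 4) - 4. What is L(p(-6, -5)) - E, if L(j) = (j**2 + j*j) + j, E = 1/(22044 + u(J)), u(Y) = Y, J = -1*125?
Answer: 6049643/21919 ≈ 276.00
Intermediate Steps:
J = -125
p(w, n) = -6 + w (p(w, n) = -6 + ((w + 4) - 4) = -6 + ((4 + w) - 4) = -6 + w)
E = 1/21919 (E = 1/(22044 - 125) = 1/21919 ≈ 4.5623e-5)
L(j) = j + 2*j**2 (L(j) = (j**2 + j**2) + j = 2*j**2 + j = j + 2*j**2)
L(p(-6, -5)) - E = (-6 - 6)*(1 + 2*(-6 - 6)) - 1*1/21919 = -12*(1 + 2*(-12)) - 1/21919 = -12*(1 - 24) - 1/21919 = -12*(-23) - 1/21919 = 276 - 1/21919 = 6049643/21919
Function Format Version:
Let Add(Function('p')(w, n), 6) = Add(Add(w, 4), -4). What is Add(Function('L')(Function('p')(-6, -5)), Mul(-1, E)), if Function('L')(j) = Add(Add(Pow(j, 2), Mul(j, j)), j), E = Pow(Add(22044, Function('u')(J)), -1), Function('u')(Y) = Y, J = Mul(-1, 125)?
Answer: Rational(6049643, 21919) ≈ 276.00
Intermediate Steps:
J = -125
Function('p')(w, n) = Add(-6, w) (Function('p')(w, n) = Add(-6, Add(Add(w, 4), -4)) = Add(-6, Add(Add(4, w), -4)) = Add(-6, w))
E = Rational(1, 21919) (E = Pow(Add(22044, -125), -1) = Pow(21919, -1) = Rational(1, 21919) ≈ 4.5623e-5)
Function('L')(j) = Add(j, Mul(2, Pow(j, 2))) (Function('L')(j) = Add(Add(Pow(j, 2), Pow(j, 2)), j) = Add(Mul(2, Pow(j, 2)), j) = Add(j, Mul(2, Pow(j, 2))))
Add(Function('L')(Function('p')(-6, -5)), Mul(-1, E)) = Add(Mul(Add(-6, -6), Add(1, Mul(2, Add(-6, -6)))), Mul(-1, Rational(1, 21919))) = Add(Mul(-12, Add(1, Mul(2, -12))), Rational(-1, 21919)) = Add(Mul(-12, Add(1, -24)), Rational(-1, 21919)) = Add(Mul(-12, -23), Rational(-1, 21919)) = Add(276, Rational(-1, 21919)) = Rational(6049643, 21919)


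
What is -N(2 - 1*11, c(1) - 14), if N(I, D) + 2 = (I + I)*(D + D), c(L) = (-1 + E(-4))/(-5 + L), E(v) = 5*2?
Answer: -583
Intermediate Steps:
E(v) = 10
c(L) = 9/(-5 + L) (c(L) = (-1 + 10)/(-5 + L) = 9/(-5 + L))
N(I, D) = -2 + 4*D*I (N(I, D) = -2 + (I + I)*(D + D) = -2 + (2*I)*(2*D) = -2 + 4*D*I)
-N(2 - 1*11, c(1) - 14) = -(-2 + 4*(9/(-5 + 1) - 14)*(2 - 1*11)) = -(-2 + 4*(9/(-4) - 14)*(2 - 11)) = -(-2 + 4*(9*(-¼) - 14)*(-9)) = -(-2 + 4*(-9/4 - 14)*(-9)) = -(-2 + 4*(-65/4)*(-9)) = -(-2 + 585) = -1*583 = -583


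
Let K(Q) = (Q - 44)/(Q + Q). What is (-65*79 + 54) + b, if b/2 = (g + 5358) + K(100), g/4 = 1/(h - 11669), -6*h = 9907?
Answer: 11259988569/1998025 ≈ 5635.6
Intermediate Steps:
h = -9907/6 (h = -⅙*9907 = -9907/6 ≈ -1651.2)
K(Q) = (-44 + Q)/(2*Q) (K(Q) = (-44 + Q)/((2*Q)) = (-44 + Q)*(1/(2*Q)) = (-44 + Q)/(2*Q))
g = -24/79921 (g = 4/(-9907/6 - 11669) = 4/(-79921/6) = 4*(-6/79921) = -24/79921 ≈ -0.00030030)
b = 21411953594/1998025 (b = 2*((-24/79921 + 5358) + (½)*(-44 + 100)/100) = 2*(428216694/79921 + (½)*(1/100)*56) = 2*(428216694/79921 + 7/25) = 2*(10705976797/1998025) = 21411953594/1998025 ≈ 10717.)
(-65*79 + 54) + b = (-65*79 + 54) + 21411953594/1998025 = (-5135 + 54) + 21411953594/1998025 = -5081 + 21411953594/1998025 = 11259988569/1998025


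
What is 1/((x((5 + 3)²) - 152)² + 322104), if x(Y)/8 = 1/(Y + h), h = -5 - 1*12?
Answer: 2209/762450232 ≈ 2.8972e-6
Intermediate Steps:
h = -17 (h = -5 - 12 = -17)
x(Y) = 8/(-17 + Y) (x(Y) = 8/(Y - 17) = 8/(-17 + Y))
1/((x((5 + 3)²) - 152)² + 322104) = 1/((8/(-17 + (5 + 3)²) - 152)² + 322104) = 1/((8/(-17 + 8²) - 152)² + 322104) = 1/((8/(-17 + 64) - 152)² + 322104) = 1/((8/47 - 152)² + 322104) = 1/((-7136/47)² + 322104) = 1/(50922496/2209 + 322104) = 1/(762450232/2209) = 2209/762450232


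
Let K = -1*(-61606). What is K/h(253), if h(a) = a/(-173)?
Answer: -10657838/253 ≈ -42126.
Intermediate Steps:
h(a) = -a/173 (h(a) = a*(-1/173) = -a/173)
K = 61606
K/h(253) = 61606/((-1/173*253)) = 61606/(-253/173) = 61606*(-173/253) = -10657838/253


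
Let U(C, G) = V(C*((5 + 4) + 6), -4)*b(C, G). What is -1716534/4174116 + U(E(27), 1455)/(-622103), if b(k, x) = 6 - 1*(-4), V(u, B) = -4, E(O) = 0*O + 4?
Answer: -177948997727/432788347658 ≈ -0.41117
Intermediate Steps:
E(O) = 4 (E(O) = 0 + 4 = 4)
b(k, x) = 10 (b(k, x) = 6 + 4 = 10)
U(C, G) = -40 (U(C, G) = -4*10 = -40)
-1716534/4174116 + U(E(27), 1455)/(-622103) = -1716534/4174116 - 40/(-622103) = -1716534*1/4174116 - 40*(-1/622103) = -286089/695686 + 40/622103 = -177948997727/432788347658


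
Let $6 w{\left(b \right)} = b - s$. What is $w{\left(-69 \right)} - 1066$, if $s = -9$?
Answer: $-1076$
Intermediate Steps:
$w{\left(b \right)} = \frac{3}{2} + \frac{b}{6}$ ($w{\left(b \right)} = \frac{b - -9}{6} = \frac{b + 9}{6} = \frac{9 + b}{6} = \frac{3}{2} + \frac{b}{6}$)
$w{\left(-69 \right)} - 1066 = \left(\frac{3}{2} + \frac{1}{6} \left(-69\right)\right) - 1066 = \left(\frac{3}{2} - \frac{23}{2}\right) - 1066 = -10 - 1066 = -1076$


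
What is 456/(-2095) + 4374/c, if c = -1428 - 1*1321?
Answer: -10417074/5759155 ≈ -1.8088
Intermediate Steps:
c = -2749 (c = -1428 - 1321 = -2749)
456/(-2095) + 4374/c = 456/(-2095) + 4374/(-2749) = 456*(-1/2095) + 4374*(-1/2749) = -456/2095 - 4374/2749 = -10417074/5759155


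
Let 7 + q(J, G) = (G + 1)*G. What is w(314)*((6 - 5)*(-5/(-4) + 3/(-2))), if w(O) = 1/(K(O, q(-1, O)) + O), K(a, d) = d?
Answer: -1/396868 ≈ -2.5197e-6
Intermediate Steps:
q(J, G) = -7 + G*(1 + G) (q(J, G) = -7 + (G + 1)*G = -7 + (1 + G)*G = -7 + G*(1 + G))
w(O) = 1/(-7 + O**2 + 2*O) (w(O) = 1/((-7 + O + O**2) + O) = 1/(-7 + O**2 + 2*O))
w(314)*((6 - 5)*(-5/(-4) + 3/(-2))) = ((6 - 5)*(-5/(-4) + 3/(-2)))/(-7 + 314**2 + 2*314) = (1*(-5*(-1/4) + 3*(-1/2)))/(-7 + 98596 + 628) = (1*(5/4 - 3/2))/99217 = (1*(-1/4))/99217 = (1/99217)*(-1/4) = -1/396868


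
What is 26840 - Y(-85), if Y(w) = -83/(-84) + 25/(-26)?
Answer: 29309251/1092 ≈ 26840.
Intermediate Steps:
Y(w) = 29/1092 (Y(w) = -83*(-1/84) + 25*(-1/26) = 83/84 - 25/26 = 29/1092)
26840 - Y(-85) = 26840 - 1*29/1092 = 26840 - 29/1092 = 29309251/1092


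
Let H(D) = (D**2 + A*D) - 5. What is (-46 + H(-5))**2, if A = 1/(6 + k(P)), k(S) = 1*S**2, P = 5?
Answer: 657721/961 ≈ 684.41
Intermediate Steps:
k(S) = S**2
A = 1/31 (A = 1/(6 + 5**2) = 1/(6 + 25) = 1/31 ≈ 0.032258)
H(D) = -5 + D**2 + D/31 (H(D) = (D**2 + D/31) - 5 = -5 + D**2 + D/31)
(-46 + H(-5))**2 = (-46 + (-5 + (-5)**2 + (1/31)*(-5)))**2 = (-46 + (-5 + 25 - 5/31))**2 = (-46 + 615/31)**2 = (-811/31)**2 = 657721/961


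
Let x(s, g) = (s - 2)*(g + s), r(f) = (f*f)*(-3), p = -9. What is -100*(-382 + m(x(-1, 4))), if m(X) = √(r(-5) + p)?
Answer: 38200 - 200*I*√21 ≈ 38200.0 - 916.52*I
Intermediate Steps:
r(f) = -3*f² (r(f) = f²*(-3) = -3*f²)
x(s, g) = (-2 + s)*(g + s)
m(X) = 2*I*√21 (m(X) = √(-3*(-5)² - 9) = √(-3*25 - 9) = √(-75 - 9) = √(-84) = 2*I*√21)
-100*(-382 + m(x(-1, 4))) = -100*(-382 + 2*I*√21) = 38200 - 200*I*√21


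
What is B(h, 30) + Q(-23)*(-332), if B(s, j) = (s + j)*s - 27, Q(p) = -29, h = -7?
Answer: 9440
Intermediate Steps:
B(s, j) = -27 + s*(j + s) (B(s, j) = (j + s)*s - 27 = s*(j + s) - 27 = -27 + s*(j + s))
B(h, 30) + Q(-23)*(-332) = (-27 + (-7)² + 30*(-7)) - 29*(-332) = (-27 + 49 - 210) + 9628 = -188 + 9628 = 9440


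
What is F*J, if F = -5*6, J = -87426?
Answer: 2622780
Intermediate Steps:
F = -30
F*J = -30*(-87426) = 2622780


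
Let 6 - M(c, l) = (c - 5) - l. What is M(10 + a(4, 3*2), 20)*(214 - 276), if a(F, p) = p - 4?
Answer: -1178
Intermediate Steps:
a(F, p) = -4 + p
M(c, l) = 11 + l - c (M(c, l) = 6 - ((c - 5) - l) = 6 - ((-5 + c) - l) = 6 - (-5 + c - l) = 6 + (5 + l - c) = 11 + l - c)
M(10 + a(4, 3*2), 20)*(214 - 276) = (11 + 20 - (10 + (-4 + 3*2)))*(214 - 276) = (11 + 20 - (10 + (-4 + 6)))*(-62) = (11 + 20 - (10 + 2))*(-62) = (11 + 20 - 1*12)*(-62) = (11 + 20 - 12)*(-62) = 19*(-62) = -1178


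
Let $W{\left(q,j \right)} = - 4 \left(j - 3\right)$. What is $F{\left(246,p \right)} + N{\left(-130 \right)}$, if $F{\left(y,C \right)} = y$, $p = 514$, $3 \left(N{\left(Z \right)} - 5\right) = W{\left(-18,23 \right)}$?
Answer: $\frac{673}{3} \approx 224.33$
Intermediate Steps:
$W{\left(q,j \right)} = 12 - 4 j$ ($W{\left(q,j \right)} = - 4 \left(-3 + j\right) = 12 - 4 j$)
$N{\left(Z \right)} = - \frac{65}{3}$ ($N{\left(Z \right)} = 5 + \frac{12 - 92}{3} = 5 + \frac{1}{3} \left(-80\right) = 5 - \frac{80}{3} = - \frac{65}{3}$)
$F{\left(246,p \right)} + N{\left(-130 \right)} = 246 - \frac{65}{3} = \frac{673}{3}$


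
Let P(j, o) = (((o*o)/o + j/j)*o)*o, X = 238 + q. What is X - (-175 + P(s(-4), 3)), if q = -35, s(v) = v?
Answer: 342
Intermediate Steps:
X = 203 (X = 238 - 35 = 203)
P(j, o) = o**2*(1 + o) (P(j, o) = ((o**2/o + 1)*o)*o = ((o + 1)*o)*o = ((1 + o)*o)*o = (o*(1 + o))*o = o**2*(1 + o))
X - (-175 + P(s(-4), 3)) = 203 - (-175 + 3**2*(1 + 3)) = 203 - (-175 + 9*4) = 203 - (-175 + 36) = 203 - 1*(-139) = 203 + 139 = 342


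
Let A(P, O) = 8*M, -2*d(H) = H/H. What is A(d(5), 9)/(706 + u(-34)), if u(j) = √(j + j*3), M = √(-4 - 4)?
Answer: 8*√2/(√34 - 353*I) ≈ 0.00052927 + 0.032041*I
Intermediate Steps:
d(H) = -½ (d(H) = -H/(2*H) = -½*1 = -½)
M = 2*I*√2 (M = √(-8) = 2*I*√2 ≈ 2.8284*I)
A(P, O) = 16*I*√2 (A(P, O) = 8*(2*I*√2) = 16*I*√2)
u(j) = 2*√j (u(j) = √(j + 3*j) = √(4*j) = 2*√j)
A(d(5), 9)/(706 + u(-34)) = (16*I*√2)/(706 + 2*√(-34)) = (16*I*√2)/(706 + 2*(I*√34)) = (16*I*√2)/(706 + 2*I*√34) = 16*I*√2/(706 + 2*I*√34)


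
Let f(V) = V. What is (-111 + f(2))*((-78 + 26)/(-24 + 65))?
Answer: 5668/41 ≈ 138.24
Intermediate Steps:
(-111 + f(2))*((-78 + 26)/(-24 + 65)) = (-111 + 2)*((-78 + 26)/(-24 + 65)) = -(-5668)/41 = -109*(-52/41) = 5668/41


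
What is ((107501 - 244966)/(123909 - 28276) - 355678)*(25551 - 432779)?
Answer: 13851734846766692/95633 ≈ 1.4484e+11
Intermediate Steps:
((107501 - 244966)/(123909 - 28276) - 355678)*(25551 - 432779) = (-137465/95633 - 355678)*(-407228) = -34014691639/95633*(-407228) = 13851734846766692/95633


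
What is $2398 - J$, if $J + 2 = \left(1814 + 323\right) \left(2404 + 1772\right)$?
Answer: $-8921712$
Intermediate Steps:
$J = 8924110$ ($J = -2 + \left(1814 + 323\right) \left(2404 + 1772\right) = -2 + 2137 \cdot 4176 = -2 + 8924112 = 8924110$)
$2398 - J = 2398 - 8924110 = -8921712$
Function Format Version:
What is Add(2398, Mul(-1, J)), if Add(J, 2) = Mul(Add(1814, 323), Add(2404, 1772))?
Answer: -8921712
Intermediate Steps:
J = 8924110 (J = Add(-2, Mul(Add(1814, 323), Add(2404, 1772))) = Add(-2, Mul(2137, 4176)) = Add(-2, 8924112) = 8924110)
Add(2398, Mul(-1, J)) = Add(2398, Mul(-1, 8924110)) = Add(2398, -8924110) = -8921712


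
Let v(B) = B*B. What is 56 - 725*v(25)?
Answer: -453069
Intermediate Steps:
v(B) = B**2
56 - 725*v(25) = 56 - 725*25**2 = 56 - 725*625 = 56 - 453125 = -453069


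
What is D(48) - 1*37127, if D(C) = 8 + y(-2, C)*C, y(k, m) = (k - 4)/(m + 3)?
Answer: -631119/17 ≈ -37125.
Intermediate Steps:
y(k, m) = (-4 + k)/(3 + m)
D(C) = 8 - 6*C/(3 + C) (D(C) = 8 + ((-4 - 2)/(3 + C))*C = 8 + (-6/(3 + C))*C = 8 - 6*C/(3 + C))
D(48) - 1*37127 = 2*(12 + 48)/(3 + 48) - 1*37127 = 2*60/51 - 37127 = 2*(1/51)*60 - 37127 = 40/17 - 37127 = -631119/17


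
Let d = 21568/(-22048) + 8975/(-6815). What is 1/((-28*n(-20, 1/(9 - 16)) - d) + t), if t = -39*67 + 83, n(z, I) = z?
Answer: -939107/1847885373 ≈ -0.00050821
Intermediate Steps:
t = -2530 (t = -2613 + 83 = -2530)
d = -2155417/939107 (d = 21568*(-1/22048) + 8975*(-1/6815) = -674/689 - 1795/1363 = -2155417/939107 ≈ -2.2952)
1/((-28*n(-20, 1/(9 - 16)) - d) + t) = 1/((-28*(-20) - 1*(-2155417/939107)) - 2530) = 1/((560 + 2155417/939107) - 2530) = 1/(528055337/939107 - 2530) = 1/(-1847885373/939107) = -939107/1847885373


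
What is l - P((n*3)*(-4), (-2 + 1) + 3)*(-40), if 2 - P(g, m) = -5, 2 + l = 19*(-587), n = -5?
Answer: -10875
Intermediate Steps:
l = -11155 (l = -2 + 19*(-587) = -2 - 11153 = -11155)
P(g, m) = 7 (P(g, m) = 2 - 1*(-5) = 2 + 5 = 7)
l - P((n*3)*(-4), (-2 + 1) + 3)*(-40) = -11155 - 7*(-40) = -11155 - 1*(-280) = -11155 + 280 = -10875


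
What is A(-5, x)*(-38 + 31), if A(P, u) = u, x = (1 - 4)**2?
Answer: -63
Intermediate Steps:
x = 9 (x = (-3)**2 = 9)
A(-5, x)*(-38 + 31) = 9*(-38 + 31) = 9*(-7) = -63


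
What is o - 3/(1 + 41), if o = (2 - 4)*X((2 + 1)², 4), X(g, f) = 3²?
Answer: -253/14 ≈ -18.071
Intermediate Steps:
X(g, f) = 9
o = -18 (o = (2 - 4)*9 = -2*9 = -18)
o - 3/(1 + 41) = -18 - 3/(1 + 41) = -18 - 3/42 = -18 + (1/42)*(-3) = -18 - 1/14 = -253/14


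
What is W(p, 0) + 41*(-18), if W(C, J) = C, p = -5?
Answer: -743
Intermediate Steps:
W(p, 0) + 41*(-18) = -5 + 41*(-18) = -5 - 738 = -743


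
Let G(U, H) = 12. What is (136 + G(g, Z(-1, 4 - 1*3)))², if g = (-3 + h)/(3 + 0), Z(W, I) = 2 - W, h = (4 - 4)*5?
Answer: 21904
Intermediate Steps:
h = 0 (h = 0*5 = 0)
g = -1 (g = (-3 + 0)/(3 + 0) = -3/3 = -3*⅓ = -1)
(136 + G(g, Z(-1, 4 - 1*3)))² = (136 + 12)² = 148² = 21904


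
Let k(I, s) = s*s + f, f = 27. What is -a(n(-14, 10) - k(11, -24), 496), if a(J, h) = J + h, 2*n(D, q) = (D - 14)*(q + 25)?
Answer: 597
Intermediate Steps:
k(I, s) = 27 + s**2 (k(I, s) = s*s + 27 = s**2 + 27 = 27 + s**2)
n(D, q) = (-14 + D)*(25 + q)/2 (n(D, q) = ((D - 14)*(q + 25))/2 = ((-14 + D)*(25 + q))/2 = (-14 + D)*(25 + q)/2)
-a(n(-14, 10) - k(11, -24), 496) = -(((-175 - 7*10 + (25/2)*(-14) + (1/2)*(-14)*10) - (27 + (-24)**2)) + 496) = -(((-175 - 70 - 175 - 70) - (27 + 576)) + 496) = -((-490 - 1*603) + 496) = -((-490 - 603) + 496) = -(-1093 + 496) = -1*(-597) = 597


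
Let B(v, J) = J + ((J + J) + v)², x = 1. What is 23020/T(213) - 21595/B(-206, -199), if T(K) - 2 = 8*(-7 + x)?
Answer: -4197238355/8386191 ≈ -500.49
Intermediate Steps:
B(v, J) = J + (v + 2*J)² (B(v, J) = J + (2*J + v)² = J + (v + 2*J)²)
T(K) = -46 (T(K) = 2 + 8*(-7 + 1) = 2 + 8*(-6) = 2 - 48 = -46)
23020/T(213) - 21595/B(-206, -199) = 23020/(-46) - 21595/(-199 + (-206 + 2*(-199))²) = 23020*(-1/46) - 21595/(-199 + (-206 - 398)²) = -11510/23 - 21595/(-199 + (-604)²) = -11510/23 - 21595/(-199 + 364816) = -11510/23 - 21595/364617 = -4197238355/8386191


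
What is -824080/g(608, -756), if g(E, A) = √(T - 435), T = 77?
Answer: 412040*I*√358/179 ≈ 43554.0*I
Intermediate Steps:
g(E, A) = I*√358 (g(E, A) = √(77 - 435) = √(-358) = I*√358)
-824080/g(608, -756) = -824080*(-I*√358/358) = -(-412040)*I*√358/179 = 412040*I*√358/179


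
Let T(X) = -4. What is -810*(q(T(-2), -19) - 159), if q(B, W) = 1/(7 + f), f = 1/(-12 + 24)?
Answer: 2187486/17 ≈ 1.2868e+5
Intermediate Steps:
f = 1/12 ≈ 0.083333
q(B, W) = 12/85 (q(B, W) = 1/(7 + 1/12) = 1/(85/12) = 12/85)
-810*(q(T(-2), -19) - 159) = -810*(12/85 - 159) = -810*(-13503/85) = 2187486/17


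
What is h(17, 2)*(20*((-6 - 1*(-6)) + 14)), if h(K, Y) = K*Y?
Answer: 9520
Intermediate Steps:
h(17, 2)*(20*((-6 - 1*(-6)) + 14)) = (17*2)*(20*((-6 - 1*(-6)) + 14)) = 34*(20*((-6 + 6) + 14)) = 34*(20*(0 + 14)) = 34*(20*14) = 34*280 = 9520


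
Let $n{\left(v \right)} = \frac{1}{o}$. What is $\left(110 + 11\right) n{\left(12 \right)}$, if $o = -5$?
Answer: $- \frac{121}{5} \approx -24.2$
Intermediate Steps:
$n{\left(v \right)} = - \frac{1}{5}$ ($n{\left(v \right)} = \frac{1}{-5} = - \frac{1}{5}$)
$\left(110 + 11\right) n{\left(12 \right)} = \left(110 + 11\right) \left(- \frac{1}{5}\right) = 121 \left(- \frac{1}{5}\right) = - \frac{121}{5}$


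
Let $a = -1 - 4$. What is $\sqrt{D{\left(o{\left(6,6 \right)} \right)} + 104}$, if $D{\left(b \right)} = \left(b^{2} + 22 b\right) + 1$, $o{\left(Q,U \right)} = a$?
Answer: $2 \sqrt{5} \approx 4.4721$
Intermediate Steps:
$a = -5$
$o{\left(Q,U \right)} = -5$
$D{\left(b \right)} = 1 + b^{2} + 22 b$
$\sqrt{D{\left(o{\left(6,6 \right)} \right)} + 104} = \sqrt{\left(1 + \left(-5\right)^{2} + 22 \left(-5\right)\right) + 104} = \sqrt{\left(1 + 25 - 110\right) + 104} = \sqrt{-84 + 104} = \sqrt{20} = 2 \sqrt{5}$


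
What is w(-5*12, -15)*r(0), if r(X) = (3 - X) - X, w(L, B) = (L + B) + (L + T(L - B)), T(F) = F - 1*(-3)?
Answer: -531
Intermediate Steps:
T(F) = 3 + F (T(F) = F + 3 = 3 + F)
w(L, B) = 3 + 3*L (w(L, B) = (L + B) + (L + (3 + (L - B))) = (B + L) + (L + (3 + L - B)) = (B + L) + (3 - B + 2*L) = 3 + 3*L)
r(X) = 3 - 2*X
w(-5*12, -15)*r(0) = (3 + 3*(-5*12))*(3 - 2*0) = (3 + 3*(-60))*(3 + 0) = (3 - 180)*3 = -177*3 = -531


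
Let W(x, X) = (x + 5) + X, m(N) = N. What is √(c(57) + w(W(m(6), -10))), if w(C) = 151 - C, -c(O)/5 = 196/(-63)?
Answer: √1490/3 ≈ 12.867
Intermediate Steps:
W(x, X) = 5 + X + x (W(x, X) = (5 + x) + X = 5 + X + x)
c(O) = 140/9 (c(O) = -980/(-63) = -980*(-1)/63 = -5*(-28/9) = 140/9)
√(c(57) + w(W(m(6), -10))) = √(140/9 + (151 - (5 - 10 + 6))) = √(140/9 + (151 - 1*1)) = √(140/9 + (151 - 1)) = √(140/9 + 150) = √(1490/9) = √1490/3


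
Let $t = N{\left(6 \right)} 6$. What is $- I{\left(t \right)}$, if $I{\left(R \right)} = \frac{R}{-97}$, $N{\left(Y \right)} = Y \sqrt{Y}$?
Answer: $\frac{36 \sqrt{6}}{97} \approx 0.90909$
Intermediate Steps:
$N{\left(Y \right)} = Y^{\frac{3}{2}}$
$t = 36 \sqrt{6}$ ($t = 6^{\frac{3}{2}} \cdot 6 = 6 \sqrt{6} \cdot 6 = 36 \sqrt{6} \approx 88.182$)
$I{\left(R \right)} = - \frac{R}{97}$ ($I{\left(R \right)} = R \left(- \frac{1}{97}\right) = - \frac{R}{97}$)
$- I{\left(t \right)} = - \frac{\left(-1\right) 36 \sqrt{6}}{97} = - \frac{\left(-36\right) \sqrt{6}}{97} = \frac{36 \sqrt{6}}{97}$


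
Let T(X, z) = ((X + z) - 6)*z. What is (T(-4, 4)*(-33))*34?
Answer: 26928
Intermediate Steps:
T(X, z) = z*(-6 + X + z) (T(X, z) = (-6 + X + z)*z = z*(-6 + X + z))
(T(-4, 4)*(-33))*34 = ((4*(-6 - 4 + 4))*(-33))*34 = ((4*(-6))*(-33))*34 = -24*(-33)*34 = 792*34 = 26928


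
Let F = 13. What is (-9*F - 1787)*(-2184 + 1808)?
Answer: 715904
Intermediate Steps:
(-9*F - 1787)*(-2184 + 1808) = (-9*13 - 1787)*(-2184 + 1808) = (-117 - 1787)*(-376) = -1904*(-376) = 715904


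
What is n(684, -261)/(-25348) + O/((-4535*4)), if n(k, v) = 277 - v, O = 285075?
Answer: -361792021/22990636 ≈ -15.736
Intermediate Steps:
n(684, -261)/(-25348) + O/((-4535*4)) = (277 - 1*(-261))/(-25348) + 285075/((-4535*4)) = (277 + 261)*(-1/25348) + 285075/(-18140) = 538*(-1/25348) + 285075*(-1/18140) = -269/12674 - 57015/3628 = -361792021/22990636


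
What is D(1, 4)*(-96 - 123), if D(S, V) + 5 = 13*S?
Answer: -1752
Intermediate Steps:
D(S, V) = -5 + 13*S
D(1, 4)*(-96 - 123) = (-5 + 13*1)*(-96 - 123) = (-5 + 13)*(-219) = 8*(-219) = -1752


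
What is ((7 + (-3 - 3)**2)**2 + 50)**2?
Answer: 3606201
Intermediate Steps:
((7 + (-3 - 3)**2)**2 + 50)**2 = ((7 + (-6)**2)**2 + 50)**2 = ((7 + 36)**2 + 50)**2 = (43**2 + 50)**2 = (1849 + 50)**2 = 1899**2 = 3606201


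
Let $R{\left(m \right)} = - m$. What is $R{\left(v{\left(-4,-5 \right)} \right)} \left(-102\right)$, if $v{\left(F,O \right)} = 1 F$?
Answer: $-408$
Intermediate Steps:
$v{\left(F,O \right)} = F$
$R{\left(v{\left(-4,-5 \right)} \right)} \left(-102\right) = \left(-1\right) \left(-4\right) \left(-102\right) = 4 \left(-102\right) = -408$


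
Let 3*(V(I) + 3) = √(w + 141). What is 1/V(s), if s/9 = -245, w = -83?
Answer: -27/23 - 3*√58/23 ≈ -2.1673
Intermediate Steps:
s = -2205 (s = 9*(-245) = -2205)
V(I) = -3 + √58/3 (V(I) = -3 + √(-83 + 141)/3 = -3 + √58/3)
1/V(s) = 1/(-3 + √58/3)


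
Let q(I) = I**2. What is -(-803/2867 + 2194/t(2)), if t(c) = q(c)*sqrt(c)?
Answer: 803/2867 - 1097*sqrt(2)/4 ≈ -387.57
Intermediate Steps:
t(c) = c**(5/2) (t(c) = c**2*sqrt(c) = c**(5/2))
-(-803/2867 + 2194/t(2)) = -(-803/2867 + 2194/(2**(5/2))) = -(-803*1/2867 + 2194/((4*sqrt(2)))) = -(-803/2867 + 2194*(sqrt(2)/8)) = -(-803/2867 + 1097*sqrt(2)/4) = 803/2867 - 1097*sqrt(2)/4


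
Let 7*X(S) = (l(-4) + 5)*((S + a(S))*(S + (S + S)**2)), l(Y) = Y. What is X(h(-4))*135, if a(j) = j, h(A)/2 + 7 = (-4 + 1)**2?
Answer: 73440/7 ≈ 10491.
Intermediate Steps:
h(A) = 4 (h(A) = -14 + 2*(-4 + 1)**2 = -14 + 2*(-3)**2 = -14 + 2*9 = -14 + 18 = 4)
X(S) = 2*S*(S + 4*S**2)/7 (X(S) = ((-4 + 5)*((S + S)*(S + (S + S)**2)))/7 = (1*((2*S)*(S + (2*S)**2)))/7 = (1*((2*S)*(S + 4*S**2)))/7 = (1*(2*S*(S + 4*S**2)))/7 = (2*S*(S + 4*S**2))/7 = 2*S*(S + 4*S**2)/7)
X(h(-4))*135 = ((2/7)*4**2*(1 + 4*4))*135 = ((2/7)*16*(1 + 16))*135 = ((2/7)*16*17)*135 = (544/7)*135 = 73440/7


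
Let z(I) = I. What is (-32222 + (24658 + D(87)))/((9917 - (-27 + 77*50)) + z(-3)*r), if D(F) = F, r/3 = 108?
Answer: -7477/5122 ≈ -1.4598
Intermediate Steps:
r = 324 (r = 3*108 = 324)
(-32222 + (24658 + D(87)))/((9917 - (-27 + 77*50)) + z(-3)*r) = (-32222 + (24658 + 87))/((9917 - (-27 + 77*50)) - 3*324) = (-32222 + 24745)/((9917 - (-27 + 3850)) - 972) = -7477/((9917 - 1*3823) - 972) = -7477/((9917 - 3823) - 972) = -7477/(6094 - 972) = -7477/5122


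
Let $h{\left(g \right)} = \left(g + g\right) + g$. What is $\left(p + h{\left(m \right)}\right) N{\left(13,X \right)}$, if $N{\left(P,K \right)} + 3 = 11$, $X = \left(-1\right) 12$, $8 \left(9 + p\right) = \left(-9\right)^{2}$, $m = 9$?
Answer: $225$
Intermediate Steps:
$p = \frac{9}{8}$ ($p = -9 + \frac{\left(-9\right)^{2}}{8} = -9 + \frac{1}{8} \cdot 81 = -9 + \frac{81}{8} = \frac{9}{8} \approx 1.125$)
$h{\left(g \right)} = 3 g$ ($h{\left(g \right)} = 2 g + g = 3 g$)
$X = -12$
$N{\left(P,K \right)} = 8$ ($N{\left(P,K \right)} = -3 + 11 = 8$)
$\left(p + h{\left(m \right)}\right) N{\left(13,X \right)} = \left(\frac{9}{8} + 3 \cdot 9\right) 8 = \left(\frac{9}{8} + 27\right) 8 = \frac{225}{8} \cdot 8 = 225$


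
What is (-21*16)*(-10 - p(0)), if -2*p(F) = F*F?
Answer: 3360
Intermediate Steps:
p(F) = -F²/2 (p(F) = -F*F/2 = -F²/2)
(-21*16)*(-10 - p(0)) = (-21*16)*(-10 - (-1)*0²/2) = -336*(-10 - (-1)*0/2) = -336*(-10 - 1*0) = -336*(-10 + 0) = -336*(-10) = 3360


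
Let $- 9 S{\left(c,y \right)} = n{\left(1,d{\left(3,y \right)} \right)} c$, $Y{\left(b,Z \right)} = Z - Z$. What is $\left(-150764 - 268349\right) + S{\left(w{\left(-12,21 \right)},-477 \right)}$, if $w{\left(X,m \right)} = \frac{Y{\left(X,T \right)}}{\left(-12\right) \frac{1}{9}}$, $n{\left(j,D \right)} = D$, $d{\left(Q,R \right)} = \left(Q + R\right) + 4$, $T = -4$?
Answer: $-419113$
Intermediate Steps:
$d{\left(Q,R \right)} = 4 + Q + R$
$Y{\left(b,Z \right)} = 0$
$w{\left(X,m \right)} = 0$ ($w{\left(X,m \right)} = \frac{0}{\left(-12\right) \frac{1}{9}} = \frac{0}{- \frac{4}{3}} = 0 \left(- \frac{3}{4}\right) = 0$)
$S{\left(c,y \right)} = - \frac{c \left(7 + y\right)}{9}$ ($S{\left(c,y \right)} = - \frac{\left(4 + 3 + y\right) c}{9} = - \frac{\left(7 + y\right) c}{9} = - \frac{c \left(7 + y\right)}{9}$)
$\left(-150764 - 268349\right) + S{\left(w{\left(-12,21 \right)},-477 \right)} = \left(-150764 - 268349\right) - 0 \left(7 - 477\right) = -419113 - 0 \left(-470\right) = -419113 + 0 = -419113$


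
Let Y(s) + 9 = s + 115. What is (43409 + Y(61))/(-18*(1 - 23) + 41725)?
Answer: 43576/42121 ≈ 1.0345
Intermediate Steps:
Y(s) = 106 + s (Y(s) = -9 + (s + 115) = -9 + (115 + s) = 106 + s)
(43409 + Y(61))/(-18*(1 - 23) + 41725) = (43409 + (106 + 61))/(-18*(1 - 23) + 41725) = (43409 + 167)/(-18*(-22) + 41725) = 43576/(396 + 41725) = 43576/42121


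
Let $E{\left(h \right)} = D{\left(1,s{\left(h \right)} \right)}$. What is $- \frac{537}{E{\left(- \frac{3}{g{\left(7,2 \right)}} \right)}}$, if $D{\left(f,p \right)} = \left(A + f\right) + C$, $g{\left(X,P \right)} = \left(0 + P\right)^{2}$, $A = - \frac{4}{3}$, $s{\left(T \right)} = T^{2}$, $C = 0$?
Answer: $1611$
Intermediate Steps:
$A = - \frac{4}{3}$ ($A = \left(-4\right) \frac{1}{3} = - \frac{4}{3} \approx -1.3333$)
$g{\left(X,P \right)} = P^{2}$
$D{\left(f,p \right)} = - \frac{4}{3} + f$ ($D{\left(f,p \right)} = \left(- \frac{4}{3} + f\right) + 0 = - \frac{4}{3} + f$)
$E{\left(h \right)} = - \frac{1}{3}$ ($E{\left(h \right)} = - \frac{4}{3} + 1 = - \frac{1}{3}$)
$- \frac{537}{E{\left(- \frac{3}{g{\left(7,2 \right)}} \right)}} = - \frac{537}{- \frac{1}{3}} = \left(-537\right) \left(-3\right) = 1611$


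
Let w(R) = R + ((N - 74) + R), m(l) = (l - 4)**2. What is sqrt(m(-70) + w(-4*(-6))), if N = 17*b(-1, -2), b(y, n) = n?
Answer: 2*sqrt(1354) ≈ 73.594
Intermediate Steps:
m(l) = (-4 + l)**2
N = -34 (N = 17*(-2) = -34)
w(R) = -108 + 2*R (w(R) = R + ((-34 - 74) + R) = R + (-108 + R) = -108 + 2*R)
sqrt(m(-70) + w(-4*(-6))) = sqrt((-4 - 70)**2 + (-108 + 2*(-4*(-6)))) = sqrt((-74)**2 + (-108 + 2*24)) = sqrt(5476 + (-108 + 48)) = sqrt(5476 - 60) = sqrt(5416) = 2*sqrt(1354)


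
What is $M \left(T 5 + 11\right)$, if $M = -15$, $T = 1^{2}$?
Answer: $-240$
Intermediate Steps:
$T = 1$
$M \left(T 5 + 11\right) = - 15 \left(1 \cdot 5 + 11\right) = - 15 \left(5 + 11\right) = \left(-15\right) 16 = -240$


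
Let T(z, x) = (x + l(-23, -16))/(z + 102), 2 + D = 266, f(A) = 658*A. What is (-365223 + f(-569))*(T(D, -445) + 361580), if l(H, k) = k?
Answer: -1604596055375/6 ≈ -2.6743e+11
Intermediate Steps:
D = 264 (D = -2 + 266 = 264)
T(z, x) = (-16 + x)/(102 + z) (T(z, x) = (x - 16)/(z + 102) = (-16 + x)/(102 + z))
(-365223 + f(-569))*(T(D, -445) + 361580) = (-365223 + 658*(-569))*((-16 - 445)/(102 + 264) + 361580) = (-365223 - 374402)*(-461/366 + 361580) = -739625*((1/366)*(-461) + 361580) = -739625*(-461/366 + 361580) = -739625*132337819/366 = -1604596055375/6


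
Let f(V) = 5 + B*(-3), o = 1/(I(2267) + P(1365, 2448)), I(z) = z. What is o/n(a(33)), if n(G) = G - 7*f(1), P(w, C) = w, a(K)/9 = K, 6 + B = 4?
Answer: 1/799040 ≈ 1.2515e-6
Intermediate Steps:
B = -2 (B = -6 + 4 = -2)
a(K) = 9*K
o = 1/3632 (o = 1/(2267 + 1365) = 1/3632 ≈ 0.00027533)
f(V) = 11 (f(V) = 5 - 2*(-3) = 5 + 6 = 11)
n(G) = -77 + G (n(G) = G - 7*11 = G - 77 = -77 + G)
o/n(a(33)) = 1/(3632*(-77 + 9*33)) = 1/(3632*(-77 + 297)) = (1/3632)/220 = (1/3632)*(1/220) = 1/799040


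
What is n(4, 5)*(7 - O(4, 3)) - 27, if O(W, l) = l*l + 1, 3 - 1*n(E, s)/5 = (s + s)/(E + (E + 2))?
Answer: -57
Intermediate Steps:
n(E, s) = 15 - 10*s/(2 + 2*E) (n(E, s) = 15 - 5*(s + s)/(E + (E + 2)) = 15 - 5*2*s/(E + (2 + E)) = 15 - 5*2*s/(2 + 2*E) = 15 - 10*s/(2 + 2*E))
O(W, l) = 1 + l**2 (O(W, l) = l**2 + 1 = 1 + l**2)
n(4, 5)*(7 - O(4, 3)) - 27 = (5*(3 - 1*5 + 3*4)/(1 + 4))*(7 - (1 + 3**2)) - 27 = (5*(3 - 5 + 12)/5)*(7 - (1 + 9)) - 27 = (5*(1/5)*10)*(7 - 1*10) - 27 = 10*(7 - 10) - 27 = 10*(-3) - 27 = -30 - 27 = -57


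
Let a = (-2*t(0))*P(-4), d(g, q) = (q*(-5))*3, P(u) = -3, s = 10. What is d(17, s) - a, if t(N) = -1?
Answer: -144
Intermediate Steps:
d(g, q) = -15*q (d(g, q) = -5*q*3 = -15*q)
a = -6 (a = -2*(-1)*(-3) = 2*(-3) = -6)
d(17, s) - a = -15*10 - 1*(-6) = -150 + 6 = -144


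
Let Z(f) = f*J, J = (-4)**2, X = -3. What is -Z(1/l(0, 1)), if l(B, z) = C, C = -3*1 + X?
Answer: 8/3 ≈ 2.6667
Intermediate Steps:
C = -6 (C = -3*1 - 3 = -3 - 3 = -6)
l(B, z) = -6
J = 16
Z(f) = 16*f (Z(f) = f*16 = 16*f)
-Z(1/l(0, 1)) = -16/(-6) = -16*(-1)/6 = -1*(-8/3) = 8/3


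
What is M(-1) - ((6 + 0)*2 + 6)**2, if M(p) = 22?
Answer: -302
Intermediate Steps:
M(-1) - ((6 + 0)*2 + 6)**2 = 22 - ((6 + 0)*2 + 6)**2 = 22 - (6*2 + 6)**2 = 22 - (12 + 6)**2 = 22 - 1*18**2 = 22 - 1*324 = 22 - 324 = -302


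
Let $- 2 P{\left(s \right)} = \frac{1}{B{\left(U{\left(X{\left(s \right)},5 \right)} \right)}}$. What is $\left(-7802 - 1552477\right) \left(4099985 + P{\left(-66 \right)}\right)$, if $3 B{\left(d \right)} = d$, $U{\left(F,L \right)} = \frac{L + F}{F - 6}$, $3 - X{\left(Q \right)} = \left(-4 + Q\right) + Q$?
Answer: $- \frac{204707786693711}{32} \approx -6.3971 \cdot 10^{12}$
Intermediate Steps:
$X{\left(Q \right)} = 7 - 2 Q$ ($X{\left(Q \right)} = 3 - \left(\left(-4 + Q\right) + Q\right) = 3 - \left(-4 + 2 Q\right) = 7 - 2 Q$)
$U{\left(F,L \right)} = \frac{F + L}{-6 + F}$
$B{\left(d \right)} = \frac{d}{3}$
$P{\left(s \right)} = - \frac{3 \left(1 - 2 s\right)}{2 \left(12 - 2 s\right)}$ ($P{\left(s \right)} = - \frac{1}{2 \frac{\frac{1}{-6 - \left(-7 + 2 s\right)} \left(\left(7 - 2 s\right) + 5\right)}{3}} = - \frac{1}{2 \frac{\frac{1}{1 - 2 s} \left(12 - 2 s\right)}{3}} = - \frac{1}{2 \frac{12 - 2 s}{3 \left(1 - 2 s\right)}} = - \frac{3 \frac{1}{12 - 2 s} \left(1 - 2 s\right)}{2} = - \frac{3 \left(1 - 2 s\right)}{2 \left(12 - 2 s\right)}$)
$\left(-7802 - 1552477\right) \left(4099985 + P{\left(-66 \right)}\right) = \left(-7802 - 1552477\right) \left(4099985 + \frac{3 \left(1 - -132\right)}{4 \left(-6 - 66\right)}\right) = - 1560279 \left(4099985 + \frac{3 \left(1 + 132\right)}{4 \left(-72\right)}\right) = - 1560279 \left(4099985 + \frac{3}{4} \left(- \frac{1}{72}\right) 133\right) = - 1560279 \left(4099985 - \frac{133}{96}\right) = \left(-1560279\right) \frac{393598427}{96} = - \frac{204707786693711}{32}$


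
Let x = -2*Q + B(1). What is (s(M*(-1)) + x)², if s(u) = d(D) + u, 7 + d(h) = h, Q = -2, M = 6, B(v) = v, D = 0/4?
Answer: 64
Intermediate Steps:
D = 0 (D = 0*(¼) = 0)
d(h) = -7 + h
s(u) = -7 + u (s(u) = (-7 + 0) + u = -7 + u)
x = 5 (x = -2*(-2) + 1 = 4 + 1 = 5)
(s(M*(-1)) + x)² = ((-7 + 6*(-1)) + 5)² = ((-7 - 6) + 5)² = (-13 + 5)² = (-8)² = 64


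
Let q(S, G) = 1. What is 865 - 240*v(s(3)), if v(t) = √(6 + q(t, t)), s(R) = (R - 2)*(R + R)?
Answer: 865 - 240*√7 ≈ 230.02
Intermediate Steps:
s(R) = 2*R*(-2 + R) (s(R) = (-2 + R)*(2*R) = 2*R*(-2 + R))
v(t) = √7 (v(t) = √(6 + 1) = √7)
865 - 240*v(s(3)) = 865 - 240*√7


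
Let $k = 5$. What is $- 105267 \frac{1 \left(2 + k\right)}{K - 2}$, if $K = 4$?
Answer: $- \frac{736869}{2} \approx -3.6843 \cdot 10^{5}$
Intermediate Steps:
$- 105267 \frac{1 \left(2 + k\right)}{K - 2} = - 105267 \frac{1 \left(2 + 5\right)}{4 - 2} = - 105267 \frac{1 \cdot 7}{2} = - 105267 \cdot 7 \cdot \frac{1}{2} = \left(-105267\right) \frac{7}{2} = - \frac{736869}{2}$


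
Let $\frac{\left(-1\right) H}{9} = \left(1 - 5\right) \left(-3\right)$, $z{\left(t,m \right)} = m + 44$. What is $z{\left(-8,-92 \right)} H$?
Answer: $5184$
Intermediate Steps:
$z{\left(t,m \right)} = 44 + m$
$H = -108$ ($H = - 9 \left(1 - 5\right) \left(-3\right) = - 9 \left(\left(-4\right) \left(-3\right)\right) = \left(-9\right) 12 = -108$)
$z{\left(-8,-92 \right)} H = \left(44 - 92\right) \left(-108\right) = \left(-48\right) \left(-108\right) = 5184$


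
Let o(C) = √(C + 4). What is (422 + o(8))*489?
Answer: 206358 + 978*√3 ≈ 2.0805e+5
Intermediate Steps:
o(C) = √(4 + C)
(422 + o(8))*489 = (422 + √(4 + 8))*489 = (422 + √12)*489 = (422 + 2*√3)*489 = 206358 + 978*√3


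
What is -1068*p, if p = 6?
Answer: -6408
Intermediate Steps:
-1068*p = -1068*6 = -267*24 = -6408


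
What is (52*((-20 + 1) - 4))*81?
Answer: -96876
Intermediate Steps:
(52*((-20 + 1) - 4))*81 = (52*(-19 - 4))*81 = (52*(-23))*81 = -1196*81 = -96876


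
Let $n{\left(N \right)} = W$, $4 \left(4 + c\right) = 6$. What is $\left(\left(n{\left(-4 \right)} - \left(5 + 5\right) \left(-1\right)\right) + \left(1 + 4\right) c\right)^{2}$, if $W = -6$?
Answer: $\frac{289}{4} \approx 72.25$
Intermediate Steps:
$c = - \frac{5}{2}$ ($c = -4 + \frac{1}{4} \cdot 6 = -4 + \frac{3}{2} = - \frac{5}{2} \approx -2.5$)
$n{\left(N \right)} = -6$
$\left(\left(n{\left(-4 \right)} - \left(5 + 5\right) \left(-1\right)\right) + \left(1 + 4\right) c\right)^{2} = \left(\left(-6 - \left(5 + 5\right) \left(-1\right)\right) + \left(1 + 4\right) \left(- \frac{5}{2}\right)\right)^{2} = \left(\left(-6 - 10 \left(-1\right)\right) + 5 \left(- \frac{5}{2}\right)\right)^{2} = \left(\left(-6 - -10\right) - \frac{25}{2}\right)^{2} = \left(\left(-6 + 10\right) - \frac{25}{2}\right)^{2} = \left(4 - \frac{25}{2}\right)^{2} = \left(- \frac{17}{2}\right)^{2} = \frac{289}{4}$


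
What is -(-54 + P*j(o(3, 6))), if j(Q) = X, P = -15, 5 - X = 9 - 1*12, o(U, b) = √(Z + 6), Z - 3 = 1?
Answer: 174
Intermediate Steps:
Z = 4 (Z = 3 + 1 = 4)
o(U, b) = √10 (o(U, b) = √(4 + 6) = √10)
X = 8 (X = 5 - (9 - 1*12) = 5 - (9 - 12) = 5 - 1*(-3) = 5 + 3 = 8)
j(Q) = 8
-(-54 + P*j(o(3, 6))) = -(-54 - 15*8) = -(-54 - 120) = -1*(-174) = 174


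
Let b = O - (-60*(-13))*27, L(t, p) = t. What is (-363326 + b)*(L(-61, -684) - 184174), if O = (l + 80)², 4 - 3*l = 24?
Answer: 628439218390/9 ≈ 6.9827e+10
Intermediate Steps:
l = -20/3 (l = 4/3 - ⅓*24 = 4/3 - 8 = -20/3 ≈ -6.6667)
O = 48400/9 (O = (-20/3 + 80)² = (220/3)² = 48400/9 ≈ 5377.8)
b = -141140/9 (b = 48400/9 - (-60*(-13))*27 = 48400/9 - 780*27 = 48400/9 - 1*21060 = 48400/9 - 21060 = -141140/9 ≈ -15682.)
(-363326 + b)*(L(-61, -684) - 184174) = (-363326 - 141140/9)*(-61 - 184174) = -3411074/9*(-184235) = 628439218390/9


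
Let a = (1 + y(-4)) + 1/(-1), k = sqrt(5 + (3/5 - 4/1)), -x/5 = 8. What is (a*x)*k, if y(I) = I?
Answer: 64*sqrt(10) ≈ 202.39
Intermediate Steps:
x = -40 (x = -5*8 = -40)
k = 2*sqrt(10)/5 (k = sqrt(5 + (3*(1/5) - 4*1)) = sqrt(5 + (3/5 - 4)) = sqrt(5 - 17/5) = sqrt(8/5) = 2*sqrt(10)/5 ≈ 1.2649)
a = -4 (a = (1 - 4) + 1/(-1) = -3 - 1 = -4)
(a*x)*k = (-4*(-40))*(2*sqrt(10)/5) = 160*(2*sqrt(10)/5) = 64*sqrt(10)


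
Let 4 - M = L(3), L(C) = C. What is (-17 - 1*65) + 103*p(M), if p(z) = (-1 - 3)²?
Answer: 1566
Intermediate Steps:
M = 1 (M = 4 - 1*3 = 4 - 3 = 1)
p(z) = 16 (p(z) = (-4)² = 16)
(-17 - 1*65) + 103*p(M) = (-17 - 1*65) + 103*16 = (-17 - 65) + 1648 = -82 + 1648 = 1566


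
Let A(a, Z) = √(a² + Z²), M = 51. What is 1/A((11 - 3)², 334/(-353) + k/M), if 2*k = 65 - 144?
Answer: 36006*√5314024041481/5314024041481 ≈ 0.015619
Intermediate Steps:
k = -79/2 (k = (65 - 144)/2 = (½)*(-79) = -79/2 ≈ -39.500)
A(a, Z) = √(Z² + a²)
1/A((11 - 3)², 334/(-353) + k/M) = 1/(√((334/(-353) - 79/2/51)² + ((11 - 3)²)²)) = 1/(√((334*(-1/353) - 79/2*1/51)² + (8²)²)) = 1/(√((-334/353 - 79/102)² + 64²)) = 1/(√((-61955/36006)² + 4096)) = 1/(√(3838422025/1296432036 + 4096)) = 1/(√(5314024041481/1296432036)) = 1/(√5314024041481/36006) = 36006*√5314024041481/5314024041481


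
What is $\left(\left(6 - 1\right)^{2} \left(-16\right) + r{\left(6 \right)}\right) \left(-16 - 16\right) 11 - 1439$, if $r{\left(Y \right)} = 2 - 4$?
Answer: $140065$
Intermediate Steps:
$r{\left(Y \right)} = -2$
$\left(\left(6 - 1\right)^{2} \left(-16\right) + r{\left(6 \right)}\right) \left(-16 - 16\right) 11 - 1439 = \left(\left(6 - 1\right)^{2} \left(-16\right) - 2\right) \left(-16 - 16\right) 11 - 1439 = \left(5^{2} \left(-16\right) - 2\right) \left(\left(-32\right) 11\right) - 1439 = \left(25 \left(-16\right) - 2\right) \left(-352\right) - 1439 = \left(-400 - 2\right) \left(-352\right) - 1439 = \left(-402\right) \left(-352\right) - 1439 = 141504 - 1439 = 140065$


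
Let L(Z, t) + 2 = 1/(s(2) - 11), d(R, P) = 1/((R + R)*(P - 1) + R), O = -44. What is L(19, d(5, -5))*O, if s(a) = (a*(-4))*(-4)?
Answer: 1804/21 ≈ 85.905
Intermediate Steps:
d(R, P) = 1/(R + 2*R*(-1 + P)) (d(R, P) = 1/((2*R)*(-1 + P) + R) = 1/(2*R*(-1 + P) + R) = 1/(R + 2*R*(-1 + P)))
s(a) = 16*a (s(a) = -4*a*(-4) = 16*a)
L(Z, t) = -41/21 (L(Z, t) = -2 + 1/(16*2 - 11) = -2 + 1/(32 - 11) = -2 + 1/21 = -41/21)
L(19, d(5, -5))*O = -41/21*(-44) = 1804/21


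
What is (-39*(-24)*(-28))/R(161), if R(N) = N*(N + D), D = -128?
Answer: -1248/253 ≈ -4.9328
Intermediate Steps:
R(N) = N*(-128 + N) (R(N) = N*(N - 128) = N*(-128 + N))
(-39*(-24)*(-28))/R(161) = (-39*(-24)*(-28))/((161*(-128 + 161))) = (936*(-28))/((161*33)) = -26208/5313 = -26208*1/5313 = -1248/253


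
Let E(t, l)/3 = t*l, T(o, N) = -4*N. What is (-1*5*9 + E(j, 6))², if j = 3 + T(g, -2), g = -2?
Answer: 23409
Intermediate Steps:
j = 11 (j = 3 - 4*(-2) = 3 + 8 = 11)
E(t, l) = 3*l*t (E(t, l) = 3*(t*l) = 3*(l*t) = 3*l*t)
(-1*5*9 + E(j, 6))² = (-1*5*9 + 3*6*11)² = (-5*9 + 198)² = (-45 + 198)² = 153² = 23409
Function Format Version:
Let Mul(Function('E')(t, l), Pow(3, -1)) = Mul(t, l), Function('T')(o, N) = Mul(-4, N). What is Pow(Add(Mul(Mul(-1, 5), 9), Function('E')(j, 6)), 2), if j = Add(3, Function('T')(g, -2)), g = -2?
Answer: 23409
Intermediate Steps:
j = 11 (j = Add(3, Mul(-4, -2)) = Add(3, 8) = 11)
Function('E')(t, l) = Mul(3, l, t) (Function('E')(t, l) = Mul(3, Mul(t, l)) = Mul(3, Mul(l, t)) = Mul(3, l, t))
Pow(Add(Mul(Mul(-1, 5), 9), Function('E')(j, 6)), 2) = Pow(Add(Mul(Mul(-1, 5), 9), Mul(3, 6, 11)), 2) = Pow(Add(Mul(-5, 9), 198), 2) = Pow(Add(-45, 198), 2) = Pow(153, 2) = 23409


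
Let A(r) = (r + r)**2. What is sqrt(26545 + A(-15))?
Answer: sqrt(27445) ≈ 165.67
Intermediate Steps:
A(r) = 4*r**2 (A(r) = (2*r)**2 = 4*r**2)
sqrt(26545 + A(-15)) = sqrt(26545 + 4*(-15)**2) = sqrt(26545 + 4*225) = sqrt(26545 + 900) = sqrt(27445)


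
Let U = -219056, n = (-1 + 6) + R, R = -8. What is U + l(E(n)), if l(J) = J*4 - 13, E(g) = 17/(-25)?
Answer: -5476793/25 ≈ -2.1907e+5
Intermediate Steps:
n = -3 (n = (-1 + 6) - 8 = 5 - 8 = -3)
E(g) = -17/25 (E(g) = 17*(-1/25) = -17/25)
l(J) = -13 + 4*J (l(J) = 4*J - 13 = -13 + 4*J)
U + l(E(n)) = -219056 + (-13 + 4*(-17/25)) = -219056 + (-13 - 68/25) = -219056 - 393/25 = -5476793/25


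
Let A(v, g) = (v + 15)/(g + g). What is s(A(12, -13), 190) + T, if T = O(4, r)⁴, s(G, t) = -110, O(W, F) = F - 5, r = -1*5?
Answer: 9890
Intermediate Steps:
r = -5
O(W, F) = -5 + F
A(v, g) = (15 + v)/(2*g) (A(v, g) = (15 + v)/((2*g)) = (15 + v)*(1/(2*g)) = (15 + v)/(2*g))
T = 10000 (T = (-5 - 5)⁴ = (-10)⁴ = 10000)
s(A(12, -13), 190) + T = -110 + 10000 = 9890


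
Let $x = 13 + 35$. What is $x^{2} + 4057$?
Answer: $6361$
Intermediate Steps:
$x = 48$
$x^{2} + 4057 = 48^{2} + 4057 = 2304 + 4057 = 6361$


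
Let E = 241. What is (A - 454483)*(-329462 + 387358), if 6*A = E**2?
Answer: -77256914516/3 ≈ -2.5752e+10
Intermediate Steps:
A = 58081/6 (A = (1/6)*241**2 = (1/6)*58081 = 58081/6 ≈ 9680.2)
(A - 454483)*(-329462 + 387358) = (58081/6 - 454483)*(-329462 + 387358) = -2668817/6*57896 = -77256914516/3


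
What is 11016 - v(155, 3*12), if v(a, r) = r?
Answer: 10980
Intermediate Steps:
11016 - v(155, 3*12) = 11016 - 3*12 = 11016 - 1*36 = 11016 - 36 = 10980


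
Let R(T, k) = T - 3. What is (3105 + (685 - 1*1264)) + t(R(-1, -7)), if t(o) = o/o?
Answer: 2527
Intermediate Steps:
R(T, k) = -3 + T
t(o) = 1
(3105 + (685 - 1*1264)) + t(R(-1, -7)) = (3105 + (685 - 1*1264)) + 1 = (3105 + (685 - 1264)) + 1 = (3105 - 579) + 1 = 2526 + 1 = 2527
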